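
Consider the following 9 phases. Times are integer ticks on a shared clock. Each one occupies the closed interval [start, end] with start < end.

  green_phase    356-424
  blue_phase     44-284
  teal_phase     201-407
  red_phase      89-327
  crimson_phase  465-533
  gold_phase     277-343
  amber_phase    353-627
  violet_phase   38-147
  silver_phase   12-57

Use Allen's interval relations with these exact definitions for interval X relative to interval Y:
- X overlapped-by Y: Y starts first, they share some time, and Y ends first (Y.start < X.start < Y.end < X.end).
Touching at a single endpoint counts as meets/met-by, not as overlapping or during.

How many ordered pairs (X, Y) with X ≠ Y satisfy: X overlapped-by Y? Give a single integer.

Checking all 72 ordered pairs for relation 'overlapped-by'; matching pairs in alphabetical order:
(amber_phase, teal_phase): amber_phase overlapped-by teal_phase ✓
(blue_phase, silver_phase): blue_phase overlapped-by silver_phase ✓
(blue_phase, violet_phase): blue_phase overlapped-by violet_phase ✓
(gold_phase, blue_phase): gold_phase overlapped-by blue_phase ✓
(gold_phase, red_phase): gold_phase overlapped-by red_phase ✓
(green_phase, teal_phase): green_phase overlapped-by teal_phase ✓
(red_phase, blue_phase): red_phase overlapped-by blue_phase ✓
(red_phase, violet_phase): red_phase overlapped-by violet_phase ✓
(teal_phase, blue_phase): teal_phase overlapped-by blue_phase ✓
(teal_phase, red_phase): teal_phase overlapped-by red_phase ✓
(violet_phase, silver_phase): violet_phase overlapped-by silver_phase ✓
Count: 11.

11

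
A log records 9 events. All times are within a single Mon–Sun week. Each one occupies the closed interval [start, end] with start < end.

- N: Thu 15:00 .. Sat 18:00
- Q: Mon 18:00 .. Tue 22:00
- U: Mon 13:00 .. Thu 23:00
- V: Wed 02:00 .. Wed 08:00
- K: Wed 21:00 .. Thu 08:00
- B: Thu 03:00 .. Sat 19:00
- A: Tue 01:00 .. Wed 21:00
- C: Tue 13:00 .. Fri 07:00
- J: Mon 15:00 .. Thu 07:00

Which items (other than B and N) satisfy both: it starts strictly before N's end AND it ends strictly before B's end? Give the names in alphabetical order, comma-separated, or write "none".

A, C, J, K, Q, U, V

Conditions: its start is strictly before N's end (X.start < Sat 18:00) AND its end is strictly before B's end (X.end < Sat 19:00).
A: start Tue 01:00 < Sat 18:00? ✓; end Wed 21:00 < Sat 19:00? ✓ → yes.
C: start Tue 13:00 < Sat 18:00? ✓; end Fri 07:00 < Sat 19:00? ✓ → yes.
J: start Mon 15:00 < Sat 18:00? ✓; end Thu 07:00 < Sat 19:00? ✓ → yes.
K: start Wed 21:00 < Sat 18:00? ✓; end Thu 08:00 < Sat 19:00? ✓ → yes.
Q: start Mon 18:00 < Sat 18:00? ✓; end Tue 22:00 < Sat 19:00? ✓ → yes.
U: start Mon 13:00 < Sat 18:00? ✓; end Thu 23:00 < Sat 19:00? ✓ → yes.
V: start Wed 02:00 < Sat 18:00? ✓; end Wed 08:00 < Sat 19:00? ✓ → yes.
Result: A, C, J, K, Q, U, V.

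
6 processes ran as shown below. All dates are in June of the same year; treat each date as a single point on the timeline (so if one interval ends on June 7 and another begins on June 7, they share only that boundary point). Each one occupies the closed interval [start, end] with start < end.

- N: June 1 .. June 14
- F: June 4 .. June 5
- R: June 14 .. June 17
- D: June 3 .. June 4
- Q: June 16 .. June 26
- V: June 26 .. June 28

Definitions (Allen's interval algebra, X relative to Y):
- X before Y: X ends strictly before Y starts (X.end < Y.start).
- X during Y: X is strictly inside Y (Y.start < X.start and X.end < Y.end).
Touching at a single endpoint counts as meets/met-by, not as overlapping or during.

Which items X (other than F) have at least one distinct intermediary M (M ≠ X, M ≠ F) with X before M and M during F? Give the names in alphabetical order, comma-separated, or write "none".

none

Target F = [June 4, June 5].
Intermediaries M with M during F: none.
Union: none.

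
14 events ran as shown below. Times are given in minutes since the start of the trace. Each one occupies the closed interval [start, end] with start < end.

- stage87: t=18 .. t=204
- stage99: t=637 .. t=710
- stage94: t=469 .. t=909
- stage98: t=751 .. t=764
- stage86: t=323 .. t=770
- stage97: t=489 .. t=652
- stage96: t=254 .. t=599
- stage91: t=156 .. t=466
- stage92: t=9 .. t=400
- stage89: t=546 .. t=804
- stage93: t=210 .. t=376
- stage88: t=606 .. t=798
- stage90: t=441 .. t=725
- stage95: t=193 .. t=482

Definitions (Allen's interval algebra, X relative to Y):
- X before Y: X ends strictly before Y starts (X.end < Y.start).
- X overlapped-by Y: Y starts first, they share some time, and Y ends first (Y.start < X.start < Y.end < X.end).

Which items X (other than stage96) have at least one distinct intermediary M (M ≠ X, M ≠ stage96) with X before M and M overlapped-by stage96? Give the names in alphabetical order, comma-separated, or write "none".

stage87, stage91, stage92, stage93, stage95

Target stage96 = [t=254, t=599].
Intermediaries M with M overlapped-by stage96: stage86, stage89, stage90, stage94, stage97.
Via stage86 — items with X before stage86: stage87.
Via stage89 — items with X before stage89: stage87, stage91, stage92, stage93, stage95.
Via stage90 — items with X before stage90: stage87, stage92, stage93.
Via stage94 — items with X before stage94: stage87, stage91, stage92, stage93.
Via stage97 — items with X before stage97: stage87, stage91, stage92, stage93, stage95.
Union: stage87, stage91, stage92, stage93, stage95.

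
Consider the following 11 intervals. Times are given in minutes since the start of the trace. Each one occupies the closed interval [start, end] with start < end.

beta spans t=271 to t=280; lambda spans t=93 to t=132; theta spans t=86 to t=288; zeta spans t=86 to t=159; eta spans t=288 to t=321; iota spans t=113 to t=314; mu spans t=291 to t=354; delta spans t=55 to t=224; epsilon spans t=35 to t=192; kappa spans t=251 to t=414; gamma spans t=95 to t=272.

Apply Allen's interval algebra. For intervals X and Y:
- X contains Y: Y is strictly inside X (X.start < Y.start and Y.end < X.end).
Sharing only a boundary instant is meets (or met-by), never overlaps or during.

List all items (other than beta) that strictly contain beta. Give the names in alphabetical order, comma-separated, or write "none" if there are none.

iota, kappa, theta

Target beta = [t=271, t=280].
delta [t=55, t=224] → before → no.
epsilon [t=35, t=192] → before → no.
eta [t=288, t=321] → after → no.
gamma [t=95, t=272] → overlaps → no.
iota [t=113, t=314] → contains → yes.
kappa [t=251, t=414] → contains → yes.
lambda [t=93, t=132] → before → no.
mu [t=291, t=354] → after → no.
theta [t=86, t=288] → contains → yes.
zeta [t=86, t=159] → before → no.
Result: iota, kappa, theta.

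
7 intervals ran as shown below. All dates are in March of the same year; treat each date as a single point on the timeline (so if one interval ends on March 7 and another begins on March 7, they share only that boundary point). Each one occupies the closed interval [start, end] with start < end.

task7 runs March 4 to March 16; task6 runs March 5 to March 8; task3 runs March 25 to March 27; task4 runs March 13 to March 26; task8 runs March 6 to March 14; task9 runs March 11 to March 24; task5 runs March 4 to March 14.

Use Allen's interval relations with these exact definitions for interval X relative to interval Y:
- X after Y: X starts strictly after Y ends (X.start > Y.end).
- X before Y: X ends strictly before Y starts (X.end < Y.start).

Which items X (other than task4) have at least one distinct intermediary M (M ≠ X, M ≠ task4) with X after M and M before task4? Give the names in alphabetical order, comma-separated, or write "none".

task3, task9

Target task4 = [March 13, March 26].
Intermediaries M with M before task4: task6.
Via task6 — items with X after task6: task3, task9.
Union: task3, task9.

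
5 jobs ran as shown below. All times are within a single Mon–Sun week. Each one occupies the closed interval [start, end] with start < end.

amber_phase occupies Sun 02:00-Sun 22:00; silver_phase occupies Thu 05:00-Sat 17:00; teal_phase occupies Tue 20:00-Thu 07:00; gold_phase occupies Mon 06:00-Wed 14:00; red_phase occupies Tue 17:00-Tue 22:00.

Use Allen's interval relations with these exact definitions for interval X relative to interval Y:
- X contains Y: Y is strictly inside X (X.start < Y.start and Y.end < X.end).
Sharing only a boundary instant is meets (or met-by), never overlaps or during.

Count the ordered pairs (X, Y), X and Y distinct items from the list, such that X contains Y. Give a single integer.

Checking all 20 ordered pairs for relation 'contains'; matching pairs in alphabetical order:
(gold_phase, red_phase): gold_phase contains red_phase ✓
Count: 1.

1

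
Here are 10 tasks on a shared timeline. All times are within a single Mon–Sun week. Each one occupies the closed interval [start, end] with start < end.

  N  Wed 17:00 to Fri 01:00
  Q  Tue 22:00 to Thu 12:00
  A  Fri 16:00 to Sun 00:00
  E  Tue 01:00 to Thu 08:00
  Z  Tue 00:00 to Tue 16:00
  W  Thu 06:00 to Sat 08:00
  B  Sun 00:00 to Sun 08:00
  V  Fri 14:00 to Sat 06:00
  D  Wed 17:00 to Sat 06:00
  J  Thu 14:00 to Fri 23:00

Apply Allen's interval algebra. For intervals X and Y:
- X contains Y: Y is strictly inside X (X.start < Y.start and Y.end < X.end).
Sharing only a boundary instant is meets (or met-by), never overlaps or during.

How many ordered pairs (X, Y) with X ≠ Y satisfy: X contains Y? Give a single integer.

Checking all 90 ordered pairs for relation 'contains'; matching pairs in alphabetical order:
(D, J): D contains J ✓
(W, J): W contains J ✓
(W, V): W contains V ✓
Count: 3.

3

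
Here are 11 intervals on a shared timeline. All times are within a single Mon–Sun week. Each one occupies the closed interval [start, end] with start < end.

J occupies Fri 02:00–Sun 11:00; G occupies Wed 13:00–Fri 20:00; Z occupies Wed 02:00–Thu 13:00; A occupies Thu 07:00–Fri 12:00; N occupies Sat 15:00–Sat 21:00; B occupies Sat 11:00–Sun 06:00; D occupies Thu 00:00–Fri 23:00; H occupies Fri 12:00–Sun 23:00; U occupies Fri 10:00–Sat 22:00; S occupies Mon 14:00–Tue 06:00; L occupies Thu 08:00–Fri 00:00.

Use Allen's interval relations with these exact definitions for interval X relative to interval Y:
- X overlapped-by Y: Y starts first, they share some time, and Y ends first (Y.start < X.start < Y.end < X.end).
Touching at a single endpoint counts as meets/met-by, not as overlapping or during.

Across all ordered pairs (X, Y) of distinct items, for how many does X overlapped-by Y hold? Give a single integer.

Checking all 110 ordered pairs for relation 'overlapped-by'; matching pairs in alphabetical order:
(A, Z): A overlapped-by Z ✓
(B, U): B overlapped-by U ✓
(D, G): D overlapped-by G ✓
(D, Z): D overlapped-by Z ✓
(G, Z): G overlapped-by Z ✓
(H, D): H overlapped-by D ✓
(H, G): H overlapped-by G ✓
(H, J): H overlapped-by J ✓
(H, U): H overlapped-by U ✓
(J, A): J overlapped-by A ✓
(J, D): J overlapped-by D ✓
(J, G): J overlapped-by G ✓
(L, Z): L overlapped-by Z ✓
(U, A): U overlapped-by A ✓
(U, D): U overlapped-by D ✓
(U, G): U overlapped-by G ✓
Count: 16.

16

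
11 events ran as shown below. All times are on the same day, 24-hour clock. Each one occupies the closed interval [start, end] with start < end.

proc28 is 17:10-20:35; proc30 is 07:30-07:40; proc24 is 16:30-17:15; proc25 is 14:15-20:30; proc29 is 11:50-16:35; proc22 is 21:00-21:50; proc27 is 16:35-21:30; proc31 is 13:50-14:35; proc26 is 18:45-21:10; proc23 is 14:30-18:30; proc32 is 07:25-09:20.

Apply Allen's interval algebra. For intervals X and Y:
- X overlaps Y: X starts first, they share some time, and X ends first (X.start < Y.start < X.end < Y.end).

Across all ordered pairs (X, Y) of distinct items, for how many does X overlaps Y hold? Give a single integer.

15

Checking all 110 ordered pairs for relation 'overlaps'; matching pairs in alphabetical order:
(proc23, proc27): proc23 overlaps proc27 ✓
(proc23, proc28): proc23 overlaps proc28 ✓
(proc24, proc27): proc24 overlaps proc27 ✓
(proc24, proc28): proc24 overlaps proc28 ✓
(proc25, proc26): proc25 overlaps proc26 ✓
(proc25, proc27): proc25 overlaps proc27 ✓
(proc25, proc28): proc25 overlaps proc28 ✓
(proc26, proc22): proc26 overlaps proc22 ✓
(proc27, proc22): proc27 overlaps proc22 ✓
(proc28, proc26): proc28 overlaps proc26 ✓
(proc29, proc23): proc29 overlaps proc23 ✓
(proc29, proc24): proc29 overlaps proc24 ✓
(proc29, proc25): proc29 overlaps proc25 ✓
(proc31, proc23): proc31 overlaps proc23 ✓
(proc31, proc25): proc31 overlaps proc25 ✓
Count: 15.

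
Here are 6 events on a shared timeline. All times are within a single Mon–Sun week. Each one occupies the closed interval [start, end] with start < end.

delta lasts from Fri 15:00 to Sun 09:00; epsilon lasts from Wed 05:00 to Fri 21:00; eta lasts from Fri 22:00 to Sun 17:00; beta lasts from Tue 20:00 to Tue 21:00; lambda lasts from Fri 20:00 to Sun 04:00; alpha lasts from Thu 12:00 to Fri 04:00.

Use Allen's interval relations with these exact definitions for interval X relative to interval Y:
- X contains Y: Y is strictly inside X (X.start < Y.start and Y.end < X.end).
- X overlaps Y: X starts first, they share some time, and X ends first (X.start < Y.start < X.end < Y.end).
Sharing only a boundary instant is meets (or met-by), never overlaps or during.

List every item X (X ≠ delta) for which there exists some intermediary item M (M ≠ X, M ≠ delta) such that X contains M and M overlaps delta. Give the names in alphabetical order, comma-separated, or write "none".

none

Target delta = [Fri 15:00, Sun 09:00].
Intermediaries M with M overlaps delta: epsilon.
Via epsilon — items with X contains epsilon: none.
Union: none.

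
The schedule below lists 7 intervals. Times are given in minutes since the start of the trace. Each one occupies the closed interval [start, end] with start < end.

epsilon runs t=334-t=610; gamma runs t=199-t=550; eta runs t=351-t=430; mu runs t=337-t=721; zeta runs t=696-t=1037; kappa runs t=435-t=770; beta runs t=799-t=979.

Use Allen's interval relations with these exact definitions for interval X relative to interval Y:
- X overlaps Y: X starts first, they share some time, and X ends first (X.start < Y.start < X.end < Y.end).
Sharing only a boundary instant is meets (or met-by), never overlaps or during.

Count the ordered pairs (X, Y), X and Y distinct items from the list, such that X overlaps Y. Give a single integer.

8

Checking all 42 ordered pairs for relation 'overlaps'; matching pairs in alphabetical order:
(epsilon, kappa): epsilon overlaps kappa ✓
(epsilon, mu): epsilon overlaps mu ✓
(gamma, epsilon): gamma overlaps epsilon ✓
(gamma, kappa): gamma overlaps kappa ✓
(gamma, mu): gamma overlaps mu ✓
(kappa, zeta): kappa overlaps zeta ✓
(mu, kappa): mu overlaps kappa ✓
(mu, zeta): mu overlaps zeta ✓
Count: 8.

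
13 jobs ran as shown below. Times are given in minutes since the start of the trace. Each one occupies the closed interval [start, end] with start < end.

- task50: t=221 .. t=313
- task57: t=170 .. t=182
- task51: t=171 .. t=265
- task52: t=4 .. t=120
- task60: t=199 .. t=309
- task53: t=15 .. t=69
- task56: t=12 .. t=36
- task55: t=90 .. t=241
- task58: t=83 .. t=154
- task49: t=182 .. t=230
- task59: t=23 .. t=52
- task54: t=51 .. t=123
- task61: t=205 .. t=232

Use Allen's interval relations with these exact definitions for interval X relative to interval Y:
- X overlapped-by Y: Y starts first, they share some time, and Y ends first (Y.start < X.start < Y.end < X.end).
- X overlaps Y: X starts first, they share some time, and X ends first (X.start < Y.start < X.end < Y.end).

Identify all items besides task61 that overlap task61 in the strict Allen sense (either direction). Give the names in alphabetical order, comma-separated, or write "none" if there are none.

Target task61 = [t=205, t=232].
task49 [t=182, t=230] → overlaps → yes.
task50 [t=221, t=313] → overlapped-by → yes.
task51 [t=171, t=265] → contains → no.
task52 [t=4, t=120] → before → no.
task53 [t=15, t=69] → before → no.
task54 [t=51, t=123] → before → no.
task55 [t=90, t=241] → contains → no.
task56 [t=12, t=36] → before → no.
task57 [t=170, t=182] → before → no.
task58 [t=83, t=154] → before → no.
task59 [t=23, t=52] → before → no.
task60 [t=199, t=309] → contains → no.
Result: task49, task50.

task49, task50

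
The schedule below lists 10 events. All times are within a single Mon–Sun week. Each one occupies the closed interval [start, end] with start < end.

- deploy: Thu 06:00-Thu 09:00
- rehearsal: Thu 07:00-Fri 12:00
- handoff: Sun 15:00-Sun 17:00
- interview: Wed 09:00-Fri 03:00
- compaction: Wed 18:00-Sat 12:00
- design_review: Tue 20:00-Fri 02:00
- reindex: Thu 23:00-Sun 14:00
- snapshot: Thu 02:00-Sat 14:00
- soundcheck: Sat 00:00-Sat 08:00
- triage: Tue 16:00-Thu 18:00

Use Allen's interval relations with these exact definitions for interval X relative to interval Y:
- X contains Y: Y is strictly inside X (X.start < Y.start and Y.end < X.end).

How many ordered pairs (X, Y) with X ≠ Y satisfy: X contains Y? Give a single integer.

Checking all 90 ordered pairs for relation 'contains'; matching pairs in alphabetical order:
(compaction, deploy): compaction contains deploy ✓
(compaction, rehearsal): compaction contains rehearsal ✓
(compaction, soundcheck): compaction contains soundcheck ✓
(design_review, deploy): design_review contains deploy ✓
(interview, deploy): interview contains deploy ✓
(reindex, soundcheck): reindex contains soundcheck ✓
(snapshot, deploy): snapshot contains deploy ✓
(snapshot, rehearsal): snapshot contains rehearsal ✓
(snapshot, soundcheck): snapshot contains soundcheck ✓
(triage, deploy): triage contains deploy ✓
Count: 10.

10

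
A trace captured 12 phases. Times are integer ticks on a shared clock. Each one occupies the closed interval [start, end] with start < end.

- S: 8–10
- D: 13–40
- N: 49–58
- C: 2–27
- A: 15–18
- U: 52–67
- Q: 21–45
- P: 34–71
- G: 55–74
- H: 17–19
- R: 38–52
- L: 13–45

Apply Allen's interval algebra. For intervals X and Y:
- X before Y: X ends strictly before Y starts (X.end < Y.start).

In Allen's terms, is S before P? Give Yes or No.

Yes

S = [8, 10], P = [34, 71].
Actual relation of S to P: before.
Asked whether 'before' holds → Yes.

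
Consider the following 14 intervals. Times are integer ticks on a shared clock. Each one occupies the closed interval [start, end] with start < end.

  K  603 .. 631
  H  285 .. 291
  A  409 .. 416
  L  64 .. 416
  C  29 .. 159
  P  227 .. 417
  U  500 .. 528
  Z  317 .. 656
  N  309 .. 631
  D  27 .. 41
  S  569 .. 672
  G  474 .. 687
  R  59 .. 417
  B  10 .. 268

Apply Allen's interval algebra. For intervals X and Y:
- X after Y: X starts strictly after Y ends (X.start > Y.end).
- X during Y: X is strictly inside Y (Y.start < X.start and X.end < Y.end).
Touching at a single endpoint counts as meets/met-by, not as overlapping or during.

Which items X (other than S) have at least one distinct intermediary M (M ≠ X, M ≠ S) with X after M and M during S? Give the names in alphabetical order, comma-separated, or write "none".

none

Target S = [569, 672].
Intermediaries M with M during S: K.
Via K — items with X after K: none.
Union: none.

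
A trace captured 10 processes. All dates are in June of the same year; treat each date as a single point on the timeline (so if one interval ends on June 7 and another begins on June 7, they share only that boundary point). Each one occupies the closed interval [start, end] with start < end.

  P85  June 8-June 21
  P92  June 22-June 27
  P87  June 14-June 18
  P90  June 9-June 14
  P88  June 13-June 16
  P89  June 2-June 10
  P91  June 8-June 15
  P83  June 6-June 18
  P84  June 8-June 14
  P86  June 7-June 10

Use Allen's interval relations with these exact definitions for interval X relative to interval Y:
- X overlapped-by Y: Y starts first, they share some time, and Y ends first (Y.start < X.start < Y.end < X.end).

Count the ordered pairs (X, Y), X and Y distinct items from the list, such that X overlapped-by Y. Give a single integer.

15

Checking all 90 ordered pairs for relation 'overlapped-by'; matching pairs in alphabetical order:
(P83, P89): P83 overlapped-by P89 ✓
(P84, P86): P84 overlapped-by P86 ✓
(P84, P89): P84 overlapped-by P89 ✓
(P85, P83): P85 overlapped-by P83 ✓
(P85, P86): P85 overlapped-by P86 ✓
(P85, P89): P85 overlapped-by P89 ✓
(P87, P88): P87 overlapped-by P88 ✓
(P87, P91): P87 overlapped-by P91 ✓
(P88, P84): P88 overlapped-by P84 ✓
(P88, P90): P88 overlapped-by P90 ✓
(P88, P91): P88 overlapped-by P91 ✓
(P90, P86): P90 overlapped-by P86 ✓
(P90, P89): P90 overlapped-by P89 ✓
(P91, P86): P91 overlapped-by P86 ✓
(P91, P89): P91 overlapped-by P89 ✓
Count: 15.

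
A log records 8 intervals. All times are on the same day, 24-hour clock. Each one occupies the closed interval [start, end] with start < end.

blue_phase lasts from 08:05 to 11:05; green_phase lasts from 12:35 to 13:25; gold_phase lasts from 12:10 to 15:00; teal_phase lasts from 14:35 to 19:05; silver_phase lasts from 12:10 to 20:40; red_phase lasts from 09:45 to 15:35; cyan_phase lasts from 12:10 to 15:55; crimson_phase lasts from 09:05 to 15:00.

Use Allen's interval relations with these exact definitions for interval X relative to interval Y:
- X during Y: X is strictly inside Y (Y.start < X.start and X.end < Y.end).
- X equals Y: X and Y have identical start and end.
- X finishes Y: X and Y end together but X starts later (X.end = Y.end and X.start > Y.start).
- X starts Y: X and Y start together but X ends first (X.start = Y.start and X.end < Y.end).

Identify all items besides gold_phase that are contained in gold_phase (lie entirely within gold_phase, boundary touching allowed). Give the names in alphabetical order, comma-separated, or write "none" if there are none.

Target gold_phase = [12:10, 15:00].
blue_phase [08:05, 11:05] → before → no.
crimson_phase [09:05, 15:00] → finished-by → no.
cyan_phase [12:10, 15:55] → started-by → no.
green_phase [12:35, 13:25] → during → yes.
red_phase [09:45, 15:35] → contains → no.
silver_phase [12:10, 20:40] → started-by → no.
teal_phase [14:35, 19:05] → overlapped-by → no.
Result: green_phase.

green_phase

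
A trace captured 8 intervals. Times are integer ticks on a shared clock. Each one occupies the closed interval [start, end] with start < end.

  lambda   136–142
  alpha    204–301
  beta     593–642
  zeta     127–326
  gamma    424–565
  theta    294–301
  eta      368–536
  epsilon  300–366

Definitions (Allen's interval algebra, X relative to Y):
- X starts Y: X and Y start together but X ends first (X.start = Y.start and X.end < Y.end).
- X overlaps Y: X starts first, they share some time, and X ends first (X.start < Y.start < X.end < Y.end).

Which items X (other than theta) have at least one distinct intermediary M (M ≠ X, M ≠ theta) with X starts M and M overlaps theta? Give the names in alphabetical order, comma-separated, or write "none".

none

Target theta = [294, 301].
Intermediaries M with M overlaps theta: none.
Union: none.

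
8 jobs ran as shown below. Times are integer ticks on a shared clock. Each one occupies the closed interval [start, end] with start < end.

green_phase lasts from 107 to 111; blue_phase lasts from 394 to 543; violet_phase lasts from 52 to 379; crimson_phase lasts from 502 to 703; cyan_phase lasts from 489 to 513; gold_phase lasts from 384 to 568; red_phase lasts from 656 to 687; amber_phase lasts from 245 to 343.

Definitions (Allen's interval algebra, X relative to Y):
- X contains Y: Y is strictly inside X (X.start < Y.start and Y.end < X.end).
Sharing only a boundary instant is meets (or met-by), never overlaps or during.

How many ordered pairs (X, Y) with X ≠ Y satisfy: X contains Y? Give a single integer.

Checking all 56 ordered pairs for relation 'contains'; matching pairs in alphabetical order:
(blue_phase, cyan_phase): blue_phase contains cyan_phase ✓
(crimson_phase, red_phase): crimson_phase contains red_phase ✓
(gold_phase, blue_phase): gold_phase contains blue_phase ✓
(gold_phase, cyan_phase): gold_phase contains cyan_phase ✓
(violet_phase, amber_phase): violet_phase contains amber_phase ✓
(violet_phase, green_phase): violet_phase contains green_phase ✓
Count: 6.

6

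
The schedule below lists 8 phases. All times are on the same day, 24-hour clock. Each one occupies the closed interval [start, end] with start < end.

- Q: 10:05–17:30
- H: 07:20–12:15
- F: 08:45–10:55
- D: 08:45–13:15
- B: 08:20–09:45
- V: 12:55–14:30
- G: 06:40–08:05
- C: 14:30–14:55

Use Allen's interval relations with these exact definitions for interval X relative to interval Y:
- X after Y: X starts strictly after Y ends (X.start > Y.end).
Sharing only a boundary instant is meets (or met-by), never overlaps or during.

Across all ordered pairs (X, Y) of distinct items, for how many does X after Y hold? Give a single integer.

Checking all 56 ordered pairs for relation 'after'; matching pairs in alphabetical order:
(B, G): B after G ✓
(C, B): C after B ✓
(C, D): C after D ✓
(C, F): C after F ✓
(C, G): C after G ✓
(C, H): C after H ✓
(D, G): D after G ✓
(F, G): F after G ✓
(Q, B): Q after B ✓
(Q, G): Q after G ✓
(V, B): V after B ✓
(V, F): V after F ✓
(V, G): V after G ✓
(V, H): V after H ✓
Count: 14.

14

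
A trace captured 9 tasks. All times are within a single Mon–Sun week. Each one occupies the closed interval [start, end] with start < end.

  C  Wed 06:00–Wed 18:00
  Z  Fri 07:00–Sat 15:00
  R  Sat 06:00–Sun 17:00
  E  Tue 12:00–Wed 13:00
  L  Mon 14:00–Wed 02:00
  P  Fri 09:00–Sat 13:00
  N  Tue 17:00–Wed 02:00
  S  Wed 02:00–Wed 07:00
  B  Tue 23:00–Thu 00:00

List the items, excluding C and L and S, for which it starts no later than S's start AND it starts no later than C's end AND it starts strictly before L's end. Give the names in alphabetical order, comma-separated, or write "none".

B, E, N

Conditions: its start is no later than S's start (X.start <= Wed 02:00) AND its start is no later than C's end (X.start <= Wed 18:00) AND its start is strictly before L's end (X.start < Wed 02:00).
B: start Tue 23:00 <= Wed 02:00? ✓; start Tue 23:00 <= Wed 18:00? ✓; start Tue 23:00 < Wed 02:00? ✓ → yes.
E: start Tue 12:00 <= Wed 02:00? ✓; start Tue 12:00 <= Wed 18:00? ✓; start Tue 12:00 < Wed 02:00? ✓ → yes.
N: start Tue 17:00 <= Wed 02:00? ✓; start Tue 17:00 <= Wed 18:00? ✓; start Tue 17:00 < Wed 02:00? ✓ → yes.
P: start Fri 09:00 <= Wed 02:00? ✗; start Fri 09:00 <= Wed 18:00? ✗; start Fri 09:00 < Wed 02:00? ✗ → no.
R: start Sat 06:00 <= Wed 02:00? ✗; start Sat 06:00 <= Wed 18:00? ✗; start Sat 06:00 < Wed 02:00? ✗ → no.
Z: start Fri 07:00 <= Wed 02:00? ✗; start Fri 07:00 <= Wed 18:00? ✗; start Fri 07:00 < Wed 02:00? ✗ → no.
Result: B, E, N.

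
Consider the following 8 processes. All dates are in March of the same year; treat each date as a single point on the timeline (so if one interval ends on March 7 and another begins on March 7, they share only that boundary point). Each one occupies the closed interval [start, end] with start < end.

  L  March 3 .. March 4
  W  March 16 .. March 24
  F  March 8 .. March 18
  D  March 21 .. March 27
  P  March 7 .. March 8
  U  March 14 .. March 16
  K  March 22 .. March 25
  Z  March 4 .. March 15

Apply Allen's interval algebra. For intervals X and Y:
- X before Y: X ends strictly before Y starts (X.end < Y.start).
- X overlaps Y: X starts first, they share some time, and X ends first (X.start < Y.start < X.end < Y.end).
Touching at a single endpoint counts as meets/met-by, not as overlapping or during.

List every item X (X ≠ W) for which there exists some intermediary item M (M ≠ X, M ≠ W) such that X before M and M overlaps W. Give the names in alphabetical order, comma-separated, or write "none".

L

Target W = [March 16, March 24].
Intermediaries M with M overlaps W: F.
Via F — items with X before F: L.
Union: L.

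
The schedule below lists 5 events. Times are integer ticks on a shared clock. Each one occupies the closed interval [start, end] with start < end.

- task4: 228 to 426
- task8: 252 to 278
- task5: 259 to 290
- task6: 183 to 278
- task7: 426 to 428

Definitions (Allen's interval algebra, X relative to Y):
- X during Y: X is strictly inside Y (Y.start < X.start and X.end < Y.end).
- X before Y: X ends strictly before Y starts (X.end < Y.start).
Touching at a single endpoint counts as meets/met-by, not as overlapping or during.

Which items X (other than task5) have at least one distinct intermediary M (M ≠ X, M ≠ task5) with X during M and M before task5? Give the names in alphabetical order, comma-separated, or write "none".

Target task5 = [259, 290].
Intermediaries M with M before task5: none.
Union: none.

none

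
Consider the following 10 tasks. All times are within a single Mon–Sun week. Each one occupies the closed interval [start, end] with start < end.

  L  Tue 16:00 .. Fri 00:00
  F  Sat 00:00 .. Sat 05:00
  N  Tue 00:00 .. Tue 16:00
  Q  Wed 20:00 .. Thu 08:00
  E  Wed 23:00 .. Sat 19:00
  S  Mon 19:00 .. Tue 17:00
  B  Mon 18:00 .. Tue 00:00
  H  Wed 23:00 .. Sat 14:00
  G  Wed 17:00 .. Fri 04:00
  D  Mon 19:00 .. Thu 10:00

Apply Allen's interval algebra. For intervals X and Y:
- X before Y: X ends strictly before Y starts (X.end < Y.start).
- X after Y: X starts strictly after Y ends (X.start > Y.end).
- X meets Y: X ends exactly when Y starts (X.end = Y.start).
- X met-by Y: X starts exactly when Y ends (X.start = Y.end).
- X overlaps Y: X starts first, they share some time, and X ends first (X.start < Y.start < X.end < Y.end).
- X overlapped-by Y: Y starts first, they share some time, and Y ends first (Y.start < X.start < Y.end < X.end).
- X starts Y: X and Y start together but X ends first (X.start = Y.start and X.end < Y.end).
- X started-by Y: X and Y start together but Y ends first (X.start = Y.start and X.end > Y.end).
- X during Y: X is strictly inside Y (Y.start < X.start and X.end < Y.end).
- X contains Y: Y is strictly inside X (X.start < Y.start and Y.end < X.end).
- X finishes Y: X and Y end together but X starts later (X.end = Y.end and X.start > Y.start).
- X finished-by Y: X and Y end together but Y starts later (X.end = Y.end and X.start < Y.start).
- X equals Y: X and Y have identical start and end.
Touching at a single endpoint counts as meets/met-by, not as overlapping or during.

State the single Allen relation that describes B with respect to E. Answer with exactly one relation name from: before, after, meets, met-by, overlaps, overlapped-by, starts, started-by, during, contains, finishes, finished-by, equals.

before

B = [Mon 18:00, Tue 00:00]; E = [Wed 23:00, Sat 19:00].
Compare endpoints: B.start < E.start, B.start < E.end, B.end < E.start, B.end < E.end.
That pattern is 'before'.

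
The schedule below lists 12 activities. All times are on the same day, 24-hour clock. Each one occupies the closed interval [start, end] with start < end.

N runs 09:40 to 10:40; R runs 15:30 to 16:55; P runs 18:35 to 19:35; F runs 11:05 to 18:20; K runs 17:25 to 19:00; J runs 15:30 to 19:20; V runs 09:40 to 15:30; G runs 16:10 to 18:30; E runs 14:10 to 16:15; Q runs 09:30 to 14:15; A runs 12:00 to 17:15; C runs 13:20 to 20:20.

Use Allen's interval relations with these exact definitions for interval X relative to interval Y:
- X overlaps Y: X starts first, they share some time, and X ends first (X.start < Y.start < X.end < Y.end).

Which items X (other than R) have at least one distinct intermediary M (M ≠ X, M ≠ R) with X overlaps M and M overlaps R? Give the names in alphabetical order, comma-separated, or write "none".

Q, V

Target R = [15:30, 16:55].
Intermediaries M with M overlaps R: E.
Via E — items with X overlaps E: Q, V.
Union: Q, V.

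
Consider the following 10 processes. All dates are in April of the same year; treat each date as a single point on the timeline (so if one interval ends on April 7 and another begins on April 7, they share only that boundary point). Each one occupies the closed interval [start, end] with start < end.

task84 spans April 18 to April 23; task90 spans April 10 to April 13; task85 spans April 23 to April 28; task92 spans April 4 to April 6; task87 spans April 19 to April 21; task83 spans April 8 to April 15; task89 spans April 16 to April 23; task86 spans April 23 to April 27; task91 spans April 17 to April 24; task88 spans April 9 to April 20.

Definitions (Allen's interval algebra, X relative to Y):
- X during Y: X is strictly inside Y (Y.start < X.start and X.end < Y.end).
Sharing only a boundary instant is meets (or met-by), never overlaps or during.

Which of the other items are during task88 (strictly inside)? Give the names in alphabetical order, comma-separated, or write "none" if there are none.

Target task88 = [April 9, April 20].
task83 [April 8, April 15] → overlaps → no.
task84 [April 18, April 23] → overlapped-by → no.
task85 [April 23, April 28] → after → no.
task86 [April 23, April 27] → after → no.
task87 [April 19, April 21] → overlapped-by → no.
task89 [April 16, April 23] → overlapped-by → no.
task90 [April 10, April 13] → during → yes.
task91 [April 17, April 24] → overlapped-by → no.
task92 [April 4, April 6] → before → no.
Result: task90.

task90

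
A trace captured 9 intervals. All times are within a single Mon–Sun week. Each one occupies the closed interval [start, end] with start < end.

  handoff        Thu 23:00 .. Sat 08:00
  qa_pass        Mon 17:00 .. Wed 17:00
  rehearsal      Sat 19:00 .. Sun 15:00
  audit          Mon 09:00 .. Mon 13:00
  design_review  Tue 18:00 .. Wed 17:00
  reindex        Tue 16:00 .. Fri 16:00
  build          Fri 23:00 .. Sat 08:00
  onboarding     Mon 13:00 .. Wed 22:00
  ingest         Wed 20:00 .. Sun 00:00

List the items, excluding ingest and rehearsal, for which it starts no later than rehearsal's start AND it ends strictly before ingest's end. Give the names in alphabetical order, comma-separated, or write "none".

Conditions: its start is no later than rehearsal's start (X.start <= Sat 19:00) AND its end is strictly before ingest's end (X.end < Sun 00:00).
audit: start Mon 09:00 <= Sat 19:00? ✓; end Mon 13:00 < Sun 00:00? ✓ → yes.
build: start Fri 23:00 <= Sat 19:00? ✓; end Sat 08:00 < Sun 00:00? ✓ → yes.
design_review: start Tue 18:00 <= Sat 19:00? ✓; end Wed 17:00 < Sun 00:00? ✓ → yes.
handoff: start Thu 23:00 <= Sat 19:00? ✓; end Sat 08:00 < Sun 00:00? ✓ → yes.
onboarding: start Mon 13:00 <= Sat 19:00? ✓; end Wed 22:00 < Sun 00:00? ✓ → yes.
qa_pass: start Mon 17:00 <= Sat 19:00? ✓; end Wed 17:00 < Sun 00:00? ✓ → yes.
reindex: start Tue 16:00 <= Sat 19:00? ✓; end Fri 16:00 < Sun 00:00? ✓ → yes.
Result: audit, build, design_review, handoff, onboarding, qa_pass, reindex.

audit, build, design_review, handoff, onboarding, qa_pass, reindex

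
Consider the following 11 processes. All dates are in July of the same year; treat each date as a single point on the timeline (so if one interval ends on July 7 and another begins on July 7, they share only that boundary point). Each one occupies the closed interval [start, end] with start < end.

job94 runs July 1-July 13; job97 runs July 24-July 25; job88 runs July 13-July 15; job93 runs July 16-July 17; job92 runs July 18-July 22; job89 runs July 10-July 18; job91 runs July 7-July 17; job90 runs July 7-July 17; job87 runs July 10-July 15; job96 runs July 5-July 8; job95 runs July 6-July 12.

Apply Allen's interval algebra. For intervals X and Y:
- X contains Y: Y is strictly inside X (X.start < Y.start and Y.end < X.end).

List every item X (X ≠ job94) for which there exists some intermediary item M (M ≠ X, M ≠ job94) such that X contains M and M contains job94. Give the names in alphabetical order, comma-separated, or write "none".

Target job94 = [July 1, July 13].
Intermediaries M with M contains job94: none.
Union: none.

none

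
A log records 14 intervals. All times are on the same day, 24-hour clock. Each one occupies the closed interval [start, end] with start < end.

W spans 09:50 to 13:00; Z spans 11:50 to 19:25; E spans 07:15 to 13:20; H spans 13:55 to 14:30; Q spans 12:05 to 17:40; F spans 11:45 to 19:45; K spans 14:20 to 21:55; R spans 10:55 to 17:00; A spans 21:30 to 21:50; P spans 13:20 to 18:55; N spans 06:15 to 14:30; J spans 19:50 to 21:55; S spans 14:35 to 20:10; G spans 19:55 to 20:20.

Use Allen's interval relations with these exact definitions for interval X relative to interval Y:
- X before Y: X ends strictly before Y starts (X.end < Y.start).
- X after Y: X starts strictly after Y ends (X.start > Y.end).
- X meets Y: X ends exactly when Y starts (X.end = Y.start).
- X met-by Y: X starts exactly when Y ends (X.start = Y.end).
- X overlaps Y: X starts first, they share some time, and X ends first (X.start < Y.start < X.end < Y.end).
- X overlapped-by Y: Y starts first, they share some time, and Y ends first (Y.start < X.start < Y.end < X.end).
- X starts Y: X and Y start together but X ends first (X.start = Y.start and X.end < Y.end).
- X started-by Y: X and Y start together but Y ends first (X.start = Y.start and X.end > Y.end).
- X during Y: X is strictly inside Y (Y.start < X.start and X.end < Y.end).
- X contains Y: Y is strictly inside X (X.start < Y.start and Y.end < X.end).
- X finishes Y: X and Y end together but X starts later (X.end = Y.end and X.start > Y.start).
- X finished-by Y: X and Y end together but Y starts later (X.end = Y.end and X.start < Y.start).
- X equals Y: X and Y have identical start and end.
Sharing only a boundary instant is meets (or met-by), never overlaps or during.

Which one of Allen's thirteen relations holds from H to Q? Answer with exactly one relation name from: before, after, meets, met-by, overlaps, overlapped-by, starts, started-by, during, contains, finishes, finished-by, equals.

during

H = [13:55, 14:30]; Q = [12:05, 17:40].
Compare endpoints: H.start > Q.start, H.start < Q.end, H.end > Q.start, H.end < Q.end.
That pattern is 'during'.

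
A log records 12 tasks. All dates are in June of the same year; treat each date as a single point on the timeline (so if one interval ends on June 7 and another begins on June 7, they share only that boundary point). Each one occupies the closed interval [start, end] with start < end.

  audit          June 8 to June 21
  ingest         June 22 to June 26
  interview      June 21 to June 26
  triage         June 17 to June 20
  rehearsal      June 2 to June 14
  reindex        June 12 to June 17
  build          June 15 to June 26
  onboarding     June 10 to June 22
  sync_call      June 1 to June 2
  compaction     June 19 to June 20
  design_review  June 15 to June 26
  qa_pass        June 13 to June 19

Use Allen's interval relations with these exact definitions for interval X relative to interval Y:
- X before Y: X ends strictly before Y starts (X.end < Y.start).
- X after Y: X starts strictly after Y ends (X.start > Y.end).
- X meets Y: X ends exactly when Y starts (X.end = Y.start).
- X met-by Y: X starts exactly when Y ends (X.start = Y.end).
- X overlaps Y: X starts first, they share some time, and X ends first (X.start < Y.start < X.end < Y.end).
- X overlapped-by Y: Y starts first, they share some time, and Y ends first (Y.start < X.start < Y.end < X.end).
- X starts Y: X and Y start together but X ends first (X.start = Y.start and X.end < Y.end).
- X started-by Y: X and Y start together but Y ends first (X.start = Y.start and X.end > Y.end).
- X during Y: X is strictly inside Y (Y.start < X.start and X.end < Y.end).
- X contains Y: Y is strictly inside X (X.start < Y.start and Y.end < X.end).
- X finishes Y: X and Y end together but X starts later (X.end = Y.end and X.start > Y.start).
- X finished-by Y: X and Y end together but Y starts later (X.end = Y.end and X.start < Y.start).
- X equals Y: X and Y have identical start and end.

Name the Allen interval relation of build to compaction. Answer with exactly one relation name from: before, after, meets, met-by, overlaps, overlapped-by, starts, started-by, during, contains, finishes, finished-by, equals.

contains

build = [June 15, June 26]; compaction = [June 19, June 20].
Compare endpoints: build.start < compaction.start, build.start < compaction.end, build.end > compaction.start, build.end > compaction.end.
That pattern is 'contains'.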